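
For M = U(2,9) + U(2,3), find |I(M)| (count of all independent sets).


For a direct sum, |I(M1+M2)| = |I(M1)| * |I(M2)|.
|I(U(2,9))| = sum C(9,k) for k=0..2 = 46.
|I(U(2,3))| = sum C(3,k) for k=0..2 = 7.
Total = 46 * 7 = 322.

322


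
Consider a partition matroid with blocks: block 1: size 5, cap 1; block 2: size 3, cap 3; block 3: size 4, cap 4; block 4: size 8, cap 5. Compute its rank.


Rank of a partition matroid = sum of min(|Si|, ci) for each block.
= min(5,1) + min(3,3) + min(4,4) + min(8,5)
= 1 + 3 + 4 + 5
= 13.

13


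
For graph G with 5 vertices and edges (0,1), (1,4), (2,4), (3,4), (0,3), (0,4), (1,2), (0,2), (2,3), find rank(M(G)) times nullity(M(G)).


r(M) = |V| - c = 5 - 1 = 4.
nullity = |E| - r(M) = 9 - 4 = 5.
Product = 4 * 5 = 20.

20


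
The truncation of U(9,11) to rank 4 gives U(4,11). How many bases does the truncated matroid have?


Truncating U(9,11) to rank 4 gives U(4,11).
Bases of U(4,11) are all 4-element subsets of 11 elements.
Number of bases = C(11,4) = (11 * 10 * 9 * 8) / (1 * 2 * 3 * 4) = 330.

330


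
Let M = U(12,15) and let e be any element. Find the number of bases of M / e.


Contracting e from U(12,15) gives U(11,14).
Bases of U(11,14) = (14 choose 11) = 364.

364


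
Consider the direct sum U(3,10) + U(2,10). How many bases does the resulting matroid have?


Bases of a direct sum M1 + M2: |B| = |B(M1)| * |B(M2)|.
|B(U(3,10))| = C(10,3) = 120.
|B(U(2,10))| = C(10,2) = 45.
Total bases = 120 * 45 = 5400.

5400


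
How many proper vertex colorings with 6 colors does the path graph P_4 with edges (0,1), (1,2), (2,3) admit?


P(P_4, k) = k * (k-1)^(3).
P(6) = 6 * 5^3 = 6 * 125 = 750.

750


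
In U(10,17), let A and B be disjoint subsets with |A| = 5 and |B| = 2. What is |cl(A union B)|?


|A union B| = 5 + 2 = 7 (disjoint).
In U(10,17), cl(S) = S if |S| < 10, else cl(S) = E.
Since 7 < 10, cl(A union B) = A union B.
|cl(A union B)| = 7.

7


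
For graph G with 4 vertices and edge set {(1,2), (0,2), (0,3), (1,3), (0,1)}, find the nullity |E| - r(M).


Cycle rank (nullity) = |E| - r(M) = |E| - (|V| - c).
|E| = 5, |V| = 4, c = 1.
Nullity = 5 - (4 - 1) = 5 - 3 = 2.

2


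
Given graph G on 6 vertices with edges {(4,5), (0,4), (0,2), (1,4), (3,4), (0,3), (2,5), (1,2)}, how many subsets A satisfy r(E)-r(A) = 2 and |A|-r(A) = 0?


R(x,y) = sum over A in 2^E of x^(r(E)-r(A)) * y^(|A|-r(A)).
G has 6 vertices, 8 edges. r(E) = 5.
Enumerate all 2^8 = 256 subsets.
Count subsets with r(E)-r(A)=2 and |A|-r(A)=0: 55.

55


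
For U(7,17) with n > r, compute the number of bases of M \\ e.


Deleting e from U(7,17) gives U(7,16) since n > r.
Bases of U(7,16) = C(16,7) = 16! / (7! * 9!) = 11440.

11440


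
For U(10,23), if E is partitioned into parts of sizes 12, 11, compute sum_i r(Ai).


r(Ai) = min(|Ai|, 10) for each part.
Sum = min(12,10) + min(11,10)
    = 10 + 10
    = 20.

20


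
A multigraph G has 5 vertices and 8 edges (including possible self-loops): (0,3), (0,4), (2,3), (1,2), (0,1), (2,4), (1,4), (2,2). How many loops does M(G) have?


In a graphic matroid, a loop is a self-loop edge (u,u) with rank 0.
Examining all 8 edges for self-loops...
Self-loops found: (2,2)
Number of loops = 1.

1


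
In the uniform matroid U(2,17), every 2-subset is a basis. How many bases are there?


Bases of U(2,17) are all 2-element subsets of the 17-element ground set.
Number of bases = C(17,2).
(17 choose 2) = 136.

136


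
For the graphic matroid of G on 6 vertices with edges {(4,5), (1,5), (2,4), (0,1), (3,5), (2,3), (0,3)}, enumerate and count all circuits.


A circuit in a graphic matroid = edge set of a simple cycle.
G has 6 vertices and 7 edges.
Enumerating all minimal edge subsets forming cycles...
Total circuits found: 3.

3


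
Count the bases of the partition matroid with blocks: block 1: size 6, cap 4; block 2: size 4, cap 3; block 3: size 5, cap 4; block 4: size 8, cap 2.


A basis picks exactly ci elements from block i.
Number of bases = product of C(|Si|, ci).
= C(6,4) * C(4,3) * C(5,4) * C(8,2)
= 15 * 4 * 5 * 28
= 8400.

8400


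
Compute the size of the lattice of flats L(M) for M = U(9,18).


Flats of U(9,18): every subset of size < 9 is a flat, plus E itself.
Count = C(18,0) + C(18,1) + C(18,2) + C(18,3) + C(18,4) + C(18,5) + C(18,6) + C(18,7) + C(18,8) + 1
     = 1 + 18 + 153 + 816 + 3060 + 8568 + 18564 + 31824 + 43758 + 1
     = 106763.

106763


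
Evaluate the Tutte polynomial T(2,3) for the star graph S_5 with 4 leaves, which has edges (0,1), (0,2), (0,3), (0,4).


A star on 5 vertices is a tree with 4 edges.
T(x,y) = x^(4) for any tree.
T(2,3) = 2^4 = 16.

16


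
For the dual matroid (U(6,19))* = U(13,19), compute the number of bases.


The dual of U(r,n) is U(n-r, n) = U(13,19).
Bases of U(13,19) are all (13)-element subsets.
|B(M*)| = C(19,13) = 19! / (13! * 6!) = 27132.

27132


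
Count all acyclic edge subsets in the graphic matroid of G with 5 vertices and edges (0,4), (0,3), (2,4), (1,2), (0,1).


An independent set in a graphic matroid is an acyclic edge subset.
G has 5 vertices and 5 edges.
Enumerate all 2^5 = 32 subsets, checking for acyclicity.
Total independent sets = 30.

30


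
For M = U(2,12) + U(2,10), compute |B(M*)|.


(M1+M2)* = M1* + M2*.
M1* = U(10,12), bases: C(12,10) = 66.
M2* = U(8,10), bases: C(10,8) = 45.
|B(M*)| = 66 * 45 = 2970.

2970


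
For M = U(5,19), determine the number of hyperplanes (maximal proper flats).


Hyperplanes of U(5,19) are flats of rank 4.
In a uniform matroid, these are exactly the (4)-element subsets.
Count = (19 choose 4) = 3876.

3876


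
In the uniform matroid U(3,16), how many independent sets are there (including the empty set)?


Independent sets of U(3,16) are all subsets of size <= 3.
Count = C(16,0) + C(16,1) + C(16,2) + C(16,3)
     = 1 + 16 + 120 + 560
     = 697.

697


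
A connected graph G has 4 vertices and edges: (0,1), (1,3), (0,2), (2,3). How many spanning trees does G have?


By Kirchhoff's matrix tree theorem, the number of spanning trees equals
the determinant of any cofactor of the Laplacian matrix L.
G has 4 vertices and 4 edges.
Computing the (3 x 3) cofactor determinant gives 4.

4


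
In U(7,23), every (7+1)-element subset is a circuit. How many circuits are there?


In U(7,23), circuits are the (8)-element subsets.
Any set of 8 elements is dependent, and removing any one element gives
an independent set of size 7, so it is a minimal dependent set.
Number of circuits = (23 choose 8) = 490314.

490314


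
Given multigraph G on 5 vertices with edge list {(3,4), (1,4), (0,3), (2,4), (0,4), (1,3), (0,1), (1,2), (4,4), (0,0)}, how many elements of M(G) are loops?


In a graphic matroid, a loop is a self-loop edge (u,u) with rank 0.
Examining all 10 edges for self-loops...
Self-loops found: (4,4), (0,0)
Number of loops = 2.

2


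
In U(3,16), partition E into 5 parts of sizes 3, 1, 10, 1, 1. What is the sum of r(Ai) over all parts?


r(Ai) = min(|Ai|, 3) for each part.
Sum = min(3,3) + min(1,3) + min(10,3) + min(1,3) + min(1,3)
    = 3 + 1 + 3 + 1 + 1
    = 9.

9


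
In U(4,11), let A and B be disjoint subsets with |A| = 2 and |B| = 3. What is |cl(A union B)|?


|A union B| = 2 + 3 = 5 (disjoint).
In U(4,11), cl(S) = S if |S| < 4, else cl(S) = E.
Since 5 >= 4, cl(A union B) = E.
|cl(A union B)| = 11.

11


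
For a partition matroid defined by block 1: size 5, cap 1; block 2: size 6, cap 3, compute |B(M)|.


A basis picks exactly ci elements from block i.
Number of bases = product of C(|Si|, ci).
= C(5,1) * C(6,3)
= 5 * 20
= 100.

100


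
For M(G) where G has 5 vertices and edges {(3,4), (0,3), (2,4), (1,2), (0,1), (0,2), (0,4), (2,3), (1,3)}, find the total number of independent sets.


An independent set in a graphic matroid is an acyclic edge subset.
G has 5 vertices and 9 edges.
Enumerate all 2^9 = 512 subsets, checking for acyclicity.
Total independent sets = 198.

198


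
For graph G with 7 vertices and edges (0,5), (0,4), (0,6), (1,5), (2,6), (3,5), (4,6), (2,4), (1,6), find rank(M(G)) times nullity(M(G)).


r(M) = |V| - c = 7 - 1 = 6.
nullity = |E| - r(M) = 9 - 6 = 3.
Product = 6 * 3 = 18.

18


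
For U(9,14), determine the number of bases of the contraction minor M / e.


Contracting e from U(9,14) gives U(8,13).
Bases of U(8,13) = (13 choose 8) = 1287.

1287


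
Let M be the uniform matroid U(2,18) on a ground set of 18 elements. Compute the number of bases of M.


Bases of U(2,18) are all 2-element subsets of the 18-element ground set.
Number of bases = C(18,2).
C(18,2) = (18 * 17) / (1 * 2) = 153.

153


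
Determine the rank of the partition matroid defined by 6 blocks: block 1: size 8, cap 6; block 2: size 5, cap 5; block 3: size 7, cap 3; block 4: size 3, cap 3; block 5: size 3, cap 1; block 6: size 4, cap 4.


Rank of a partition matroid = sum of min(|Si|, ci) for each block.
= min(8,6) + min(5,5) + min(7,3) + min(3,3) + min(3,1) + min(4,4)
= 6 + 5 + 3 + 3 + 1 + 4
= 22.

22


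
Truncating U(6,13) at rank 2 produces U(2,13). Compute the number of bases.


Truncating U(6,13) to rank 2 gives U(2,13).
Bases of U(2,13) are all 2-element subsets of 13 elements.
Number of bases = (13 choose 2) = 78.

78


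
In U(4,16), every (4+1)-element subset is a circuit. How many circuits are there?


In U(4,16), circuits are the (5)-element subsets.
Any set of 5 elements is dependent, and removing any one element gives
an independent set of size 4, so it is a minimal dependent set.
Number of circuits = (16 choose 5) = 4368.

4368


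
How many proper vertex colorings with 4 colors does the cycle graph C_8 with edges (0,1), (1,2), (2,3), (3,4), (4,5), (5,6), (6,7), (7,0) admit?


P(C_8, k) = (k-1)^8 + (-1)^8*(k-1).
P(4) = (3)^8 + 3
= 6561 + 3 = 6564.

6564


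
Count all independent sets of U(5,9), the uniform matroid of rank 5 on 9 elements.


Independent sets of U(5,9) are all subsets of size <= 5.
Count = C(9,0) + C(9,1) + C(9,2) + C(9,3) + C(9,4) + C(9,5)
     = 1 + 9 + 36 + 84 + 126 + 126
     = 382.

382


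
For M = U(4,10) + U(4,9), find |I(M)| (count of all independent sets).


For a direct sum, |I(M1+M2)| = |I(M1)| * |I(M2)|.
|I(U(4,10))| = sum C(10,k) for k=0..4 = 386.
|I(U(4,9))| = sum C(9,k) for k=0..4 = 256.
Total = 386 * 256 = 98816.

98816


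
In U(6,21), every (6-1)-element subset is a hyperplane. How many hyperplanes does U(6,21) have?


Hyperplanes of U(6,21) are flats of rank 5.
In a uniform matroid, these are exactly the (5)-element subsets.
Count = C(21,5) = 20349.

20349


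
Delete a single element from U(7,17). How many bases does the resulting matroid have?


Deleting e from U(7,17) gives U(7,16) since n > r.
Bases of U(7,16) = C(16,7) = 16! / (7! * 9!) = 11440.

11440


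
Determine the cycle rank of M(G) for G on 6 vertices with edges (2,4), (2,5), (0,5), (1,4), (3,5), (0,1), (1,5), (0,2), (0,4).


Cycle rank (nullity) = |E| - r(M) = |E| - (|V| - c).
|E| = 9, |V| = 6, c = 1.
Nullity = 9 - (6 - 1) = 9 - 5 = 4.

4


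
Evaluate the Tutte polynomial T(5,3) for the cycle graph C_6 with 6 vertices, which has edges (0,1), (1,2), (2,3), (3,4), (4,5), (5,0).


T(C_6; x,y) = x + x^2 + ... + x^(5) + y.
T(5,3) = 5^1 + 5^2 + 5^3 + 5^4 + 5^5 + 3
= 5 + 25 + 125 + 625 + 3125 + 3
= 3908.

3908


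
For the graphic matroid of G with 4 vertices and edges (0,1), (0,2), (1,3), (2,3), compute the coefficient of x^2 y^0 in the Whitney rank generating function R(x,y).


R(x,y) = sum over A in 2^E of x^(r(E)-r(A)) * y^(|A|-r(A)).
G has 4 vertices, 4 edges. r(E) = 3.
Enumerate all 2^4 = 16 subsets.
Count subsets with r(E)-r(A)=2 and |A|-r(A)=0: 4.

4


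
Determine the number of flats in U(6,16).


Flats of U(6,16): every subset of size < 6 is a flat, plus E itself.
Count = C(16,0) + C(16,1) + C(16,2) + C(16,3) + C(16,4) + C(16,5) + 1
     = 1 + 16 + 120 + 560 + 1820 + 4368 + 1
     = 6886.

6886


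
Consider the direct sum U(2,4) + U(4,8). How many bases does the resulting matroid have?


Bases of a direct sum M1 + M2: |B| = |B(M1)| * |B(M2)|.
|B(U(2,4))| = C(4,2) = 6.
|B(U(4,8))| = C(8,4) = 70.
Total bases = 6 * 70 = 420.

420


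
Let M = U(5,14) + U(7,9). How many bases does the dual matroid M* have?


(M1+M2)* = M1* + M2*.
M1* = U(9,14), bases: C(14,9) = 2002.
M2* = U(2,9), bases: C(9,2) = 36.
|B(M*)| = 2002 * 36 = 72072.

72072


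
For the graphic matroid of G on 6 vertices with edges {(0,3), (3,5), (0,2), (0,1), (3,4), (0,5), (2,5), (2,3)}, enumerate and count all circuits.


A circuit in a graphic matroid = edge set of a simple cycle.
G has 6 vertices and 8 edges.
Enumerating all minimal edge subsets forming cycles...
Total circuits found: 7.

7


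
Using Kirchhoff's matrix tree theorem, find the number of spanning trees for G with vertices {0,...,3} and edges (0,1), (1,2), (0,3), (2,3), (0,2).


By Kirchhoff's matrix tree theorem, the number of spanning trees equals
the determinant of any cofactor of the Laplacian matrix L.
G has 4 vertices and 5 edges.
Computing the (3 x 3) cofactor determinant gives 8.

8


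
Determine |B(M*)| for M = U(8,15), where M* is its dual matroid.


The dual of U(r,n) is U(n-r, n) = U(7,15).
Bases of U(7,15) are all (7)-element subsets.
|B(M*)| = C(15,7) = 6435.

6435


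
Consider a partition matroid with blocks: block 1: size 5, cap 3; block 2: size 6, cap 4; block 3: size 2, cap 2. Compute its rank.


Rank of a partition matroid = sum of min(|Si|, ci) for each block.
= min(5,3) + min(6,4) + min(2,2)
= 3 + 4 + 2
= 9.

9


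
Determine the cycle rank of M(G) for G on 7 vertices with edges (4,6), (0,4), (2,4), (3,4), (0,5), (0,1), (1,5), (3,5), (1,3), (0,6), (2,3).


Cycle rank (nullity) = |E| - r(M) = |E| - (|V| - c).
|E| = 11, |V| = 7, c = 1.
Nullity = 11 - (7 - 1) = 11 - 6 = 5.

5


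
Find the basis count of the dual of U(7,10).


The dual of U(r,n) is U(n-r, n) = U(3,10).
Bases of U(3,10) are all (3)-element subsets.
|B(M*)| = C(10,3) = 10! / (3! * 7!) = 120.

120


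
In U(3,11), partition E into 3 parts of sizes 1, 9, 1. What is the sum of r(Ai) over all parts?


r(Ai) = min(|Ai|, 3) for each part.
Sum = min(1,3) + min(9,3) + min(1,3)
    = 1 + 3 + 1
    = 5.

5


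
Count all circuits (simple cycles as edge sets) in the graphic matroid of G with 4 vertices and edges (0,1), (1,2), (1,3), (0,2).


A circuit in a graphic matroid = edge set of a simple cycle.
G has 4 vertices and 4 edges.
Enumerating all minimal edge subsets forming cycles...
Total circuits found: 1.

1


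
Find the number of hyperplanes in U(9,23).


Hyperplanes of U(9,23) are flats of rank 8.
In a uniform matroid, these are exactly the (8)-element subsets.
Count = C(23,8) = 23! / (8! * 15!) = 490314.

490314


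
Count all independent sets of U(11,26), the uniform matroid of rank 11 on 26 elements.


Independent sets of U(11,26) are all subsets of size <= 11.
Count = C(26,0) + C(26,1) + C(26,2) + C(26,3) + C(26,4) + C(26,5) + C(26,6) + C(26,7) + C(26,8) + C(26,9) + C(26,10) + C(26,11)
     = 1 + 26 + 325 + 2600 + 14950 + 65780 + 230230 + 657800 + 1562275 + 3124550 + 5311735 + 7726160
     = 18696432.

18696432


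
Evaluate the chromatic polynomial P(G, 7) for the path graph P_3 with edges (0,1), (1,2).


P(P_3, k) = k * (k-1)^(2).
P(7) = 7 * 6^2 = 7 * 36 = 252.

252


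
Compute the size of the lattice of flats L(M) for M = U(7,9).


Flats of U(7,9): every subset of size < 7 is a flat, plus E itself.
Count = C(9,0) + C(9,1) + C(9,2) + C(9,3) + C(9,4) + C(9,5) + C(9,6) + 1
     = 1 + 9 + 36 + 84 + 126 + 126 + 84 + 1
     = 467.

467


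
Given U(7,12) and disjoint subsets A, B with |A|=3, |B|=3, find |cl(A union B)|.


|A union B| = 3 + 3 = 6 (disjoint).
In U(7,12), cl(S) = S if |S| < 7, else cl(S) = E.
Since 6 < 7, cl(A union B) = A union B.
|cl(A union B)| = 6.

6


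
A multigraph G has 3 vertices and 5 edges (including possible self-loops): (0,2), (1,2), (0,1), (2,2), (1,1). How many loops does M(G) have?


In a graphic matroid, a loop is a self-loop edge (u,u) with rank 0.
Examining all 5 edges for self-loops...
Self-loops found: (2,2), (1,1)
Number of loops = 2.

2


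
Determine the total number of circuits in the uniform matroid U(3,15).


In U(3,15), circuits are the (4)-element subsets.
Any set of 4 elements is dependent, and removing any one element gives
an independent set of size 3, so it is a minimal dependent set.
Number of circuits = (15 choose 4) = 1365.

1365


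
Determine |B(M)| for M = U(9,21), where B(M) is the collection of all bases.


Bases of U(9,21) are all 9-element subsets of the 21-element ground set.
Number of bases = C(21,9).
(21 choose 9) = 293930.

293930


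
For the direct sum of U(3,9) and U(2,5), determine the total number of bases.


Bases of a direct sum M1 + M2: |B| = |B(M1)| * |B(M2)|.
|B(U(3,9))| = C(9,3) = 84.
|B(U(2,5))| = C(5,2) = 10.
Total bases = 84 * 10 = 840.

840


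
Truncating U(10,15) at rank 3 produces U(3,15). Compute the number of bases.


Truncating U(10,15) to rank 3 gives U(3,15).
Bases of U(3,15) are all 3-element subsets of 15 elements.
Number of bases = (15 choose 3) = 455.

455


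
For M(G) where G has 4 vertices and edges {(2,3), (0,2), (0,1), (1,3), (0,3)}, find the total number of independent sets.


An independent set in a graphic matroid is an acyclic edge subset.
G has 4 vertices and 5 edges.
Enumerate all 2^5 = 32 subsets, checking for acyclicity.
Total independent sets = 24.

24


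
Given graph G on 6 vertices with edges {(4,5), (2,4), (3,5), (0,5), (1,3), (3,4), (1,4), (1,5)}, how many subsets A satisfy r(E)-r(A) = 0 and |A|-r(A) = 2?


R(x,y) = sum over A in 2^E of x^(r(E)-r(A)) * y^(|A|-r(A)).
G has 6 vertices, 8 edges. r(E) = 5.
Enumerate all 2^8 = 256 subsets.
Count subsets with r(E)-r(A)=0 and |A|-r(A)=2: 6.

6


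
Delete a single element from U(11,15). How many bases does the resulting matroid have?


Deleting e from U(11,15) gives U(11,14) since n > r.
Bases of U(11,14) = C(14,11) = 14! / (11! * 3!) = 364.

364


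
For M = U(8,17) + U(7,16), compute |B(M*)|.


(M1+M2)* = M1* + M2*.
M1* = U(9,17), bases: C(17,9) = 24310.
M2* = U(9,16), bases: C(16,9) = 11440.
|B(M*)| = 24310 * 11440 = 278106400.

278106400


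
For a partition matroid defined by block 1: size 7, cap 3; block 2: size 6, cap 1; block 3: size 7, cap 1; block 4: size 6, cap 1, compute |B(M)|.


A basis picks exactly ci elements from block i.
Number of bases = product of C(|Si|, ci).
= C(7,3) * C(6,1) * C(7,1) * C(6,1)
= 35 * 6 * 7 * 6
= 8820.

8820


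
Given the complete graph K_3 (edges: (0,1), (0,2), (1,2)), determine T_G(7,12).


T(K_3; x,y) = x^2 + x + y.
T(7,12) = 49 + 7 + 12 = 68.

68


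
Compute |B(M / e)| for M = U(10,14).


Contracting e from U(10,14) gives U(9,13).
Bases of U(9,13) = (13 choose 9) = 715.

715


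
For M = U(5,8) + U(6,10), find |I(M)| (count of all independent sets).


For a direct sum, |I(M1+M2)| = |I(M1)| * |I(M2)|.
|I(U(5,8))| = sum C(8,k) for k=0..5 = 219.
|I(U(6,10))| = sum C(10,k) for k=0..6 = 848.
Total = 219 * 848 = 185712.

185712


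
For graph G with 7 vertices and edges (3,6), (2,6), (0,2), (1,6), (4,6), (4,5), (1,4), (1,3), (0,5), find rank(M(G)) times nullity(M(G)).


r(M) = |V| - c = 7 - 1 = 6.
nullity = |E| - r(M) = 9 - 6 = 3.
Product = 6 * 3 = 18.

18


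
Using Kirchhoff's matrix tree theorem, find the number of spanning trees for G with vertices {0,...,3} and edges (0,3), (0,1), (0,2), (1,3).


By Kirchhoff's matrix tree theorem, the number of spanning trees equals
the determinant of any cofactor of the Laplacian matrix L.
G has 4 vertices and 4 edges.
Computing the (3 x 3) cofactor determinant gives 3.

3


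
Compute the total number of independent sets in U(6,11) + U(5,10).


For a direct sum, |I(M1+M2)| = |I(M1)| * |I(M2)|.
|I(U(6,11))| = sum C(11,k) for k=0..6 = 1486.
|I(U(5,10))| = sum C(10,k) for k=0..5 = 638.
Total = 1486 * 638 = 948068.

948068


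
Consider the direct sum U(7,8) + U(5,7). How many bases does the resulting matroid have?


Bases of a direct sum M1 + M2: |B| = |B(M1)| * |B(M2)|.
|B(U(7,8))| = C(8,7) = 8.
|B(U(5,7))| = C(7,5) = 21.
Total bases = 8 * 21 = 168.

168


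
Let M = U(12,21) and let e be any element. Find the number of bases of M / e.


Contracting e from U(12,21) gives U(11,20).
Bases of U(11,20) = C(20,11) = 20! / (11! * 9!) = 167960.

167960


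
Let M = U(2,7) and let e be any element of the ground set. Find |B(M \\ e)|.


Deleting e from U(2,7) gives U(2,6) since n > r.
Bases of U(2,6) = (6 choose 2) = 15.

15


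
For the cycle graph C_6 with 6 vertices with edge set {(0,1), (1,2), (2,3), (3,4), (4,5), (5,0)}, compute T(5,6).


T(C_6; x,y) = x + x^2 + ... + x^(5) + y.
T(5,6) = 5^1 + 5^2 + 5^3 + 5^4 + 5^5 + 6
= 5 + 25 + 125 + 625 + 3125 + 6
= 3911.

3911


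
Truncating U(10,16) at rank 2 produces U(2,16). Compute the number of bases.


Truncating U(10,16) to rank 2 gives U(2,16).
Bases of U(2,16) are all 2-element subsets of 16 elements.
Number of bases = C(16,2) = (16 * 15) / (1 * 2) = 120.

120


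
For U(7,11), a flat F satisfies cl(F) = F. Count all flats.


Flats of U(7,11): every subset of size < 7 is a flat, plus E itself.
Count = (11 choose 0) + (11 choose 1) + (11 choose 2) + (11 choose 3) + (11 choose 4) + (11 choose 5) + (11 choose 6) + 1
     = 1 + 11 + 55 + 165 + 330 + 462 + 462 + 1
     = 1487.

1487


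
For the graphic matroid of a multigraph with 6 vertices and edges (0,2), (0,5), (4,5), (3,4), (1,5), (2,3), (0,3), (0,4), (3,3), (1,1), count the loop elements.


In a graphic matroid, a loop is a self-loop edge (u,u) with rank 0.
Examining all 10 edges for self-loops...
Self-loops found: (3,3), (1,1)
Number of loops = 2.

2


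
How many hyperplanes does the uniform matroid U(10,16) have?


Hyperplanes of U(10,16) are flats of rank 9.
In a uniform matroid, these are exactly the (9)-element subsets.
Count = C(16,9) = 16! / (9! * 7!) = 11440.

11440


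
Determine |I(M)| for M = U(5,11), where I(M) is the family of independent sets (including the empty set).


Independent sets of U(5,11) are all subsets of size <= 5.
Count = (11 choose 0) + (11 choose 1) + (11 choose 2) + (11 choose 3) + (11 choose 4) + (11 choose 5)
     = 1 + 11 + 55 + 165 + 330 + 462
     = 1024.

1024


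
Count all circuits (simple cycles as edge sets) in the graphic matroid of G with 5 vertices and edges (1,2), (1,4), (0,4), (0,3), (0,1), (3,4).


A circuit in a graphic matroid = edge set of a simple cycle.
G has 5 vertices and 6 edges.
Enumerating all minimal edge subsets forming cycles...
Total circuits found: 3.

3


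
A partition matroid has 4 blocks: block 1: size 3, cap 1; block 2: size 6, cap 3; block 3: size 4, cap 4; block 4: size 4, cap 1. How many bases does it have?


A basis picks exactly ci elements from block i.
Number of bases = product of C(|Si|, ci).
= C(3,1) * C(6,3) * C(4,4) * C(4,1)
= 3 * 20 * 1 * 4
= 240.

240


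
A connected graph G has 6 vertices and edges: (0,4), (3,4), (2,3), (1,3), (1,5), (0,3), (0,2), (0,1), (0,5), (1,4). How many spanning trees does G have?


By Kirchhoff's matrix tree theorem, the number of spanning trees equals
the determinant of any cofactor of the Laplacian matrix L.
G has 6 vertices and 10 edges.
Computing the (5 x 5) cofactor determinant gives 99.

99


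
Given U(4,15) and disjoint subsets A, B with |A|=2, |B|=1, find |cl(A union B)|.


|A union B| = 2 + 1 = 3 (disjoint).
In U(4,15), cl(S) = S if |S| < 4, else cl(S) = E.
Since 3 < 4, cl(A union B) = A union B.
|cl(A union B)| = 3.

3


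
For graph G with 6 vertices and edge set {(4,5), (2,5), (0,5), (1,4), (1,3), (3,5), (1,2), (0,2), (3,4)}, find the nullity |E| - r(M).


Cycle rank (nullity) = |E| - r(M) = |E| - (|V| - c).
|E| = 9, |V| = 6, c = 1.
Nullity = 9 - (6 - 1) = 9 - 5 = 4.

4


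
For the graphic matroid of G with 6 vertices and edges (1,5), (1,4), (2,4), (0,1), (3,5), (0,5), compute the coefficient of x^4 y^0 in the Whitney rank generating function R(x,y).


R(x,y) = sum over A in 2^E of x^(r(E)-r(A)) * y^(|A|-r(A)).
G has 6 vertices, 6 edges. r(E) = 5.
Enumerate all 2^6 = 64 subsets.
Count subsets with r(E)-r(A)=4 and |A|-r(A)=0: 6.

6


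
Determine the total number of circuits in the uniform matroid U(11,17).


In U(11,17), circuits are the (12)-element subsets.
Any set of 12 elements is dependent, and removing any one element gives
an independent set of size 11, so it is a minimal dependent set.
Number of circuits = C(17,12) = 6188.

6188


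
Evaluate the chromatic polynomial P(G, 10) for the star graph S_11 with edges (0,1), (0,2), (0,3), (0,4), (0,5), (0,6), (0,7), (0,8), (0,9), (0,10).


P(tree, k) = k * (k-1)^(10) for any tree on 11 vertices.
P(10) = 10 * 9^10 = 10 * 3486784401 = 34867844010.

34867844010


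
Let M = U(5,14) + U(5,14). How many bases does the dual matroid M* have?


(M1+M2)* = M1* + M2*.
M1* = U(9,14), bases: C(14,9) = 2002.
M2* = U(9,14), bases: C(14,9) = 2002.
|B(M*)| = 2002 * 2002 = 4008004.

4008004


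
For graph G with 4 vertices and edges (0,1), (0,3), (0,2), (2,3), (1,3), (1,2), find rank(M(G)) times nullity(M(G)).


r(M) = |V| - c = 4 - 1 = 3.
nullity = |E| - r(M) = 6 - 3 = 3.
Product = 3 * 3 = 9.

9


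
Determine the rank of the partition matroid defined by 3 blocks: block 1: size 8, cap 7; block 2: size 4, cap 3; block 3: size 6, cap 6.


Rank of a partition matroid = sum of min(|Si|, ci) for each block.
= min(8,7) + min(4,3) + min(6,6)
= 7 + 3 + 6
= 16.

16


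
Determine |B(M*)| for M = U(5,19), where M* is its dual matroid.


The dual of U(r,n) is U(n-r, n) = U(14,19).
Bases of U(14,19) are all (14)-element subsets.
|B(M*)| = C(19,14) = 19! / (14! * 5!) = 11628.

11628


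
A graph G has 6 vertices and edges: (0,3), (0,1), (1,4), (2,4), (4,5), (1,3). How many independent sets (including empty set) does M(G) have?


An independent set in a graphic matroid is an acyclic edge subset.
G has 6 vertices and 6 edges.
Enumerate all 2^6 = 64 subsets, checking for acyclicity.
Total independent sets = 56.

56


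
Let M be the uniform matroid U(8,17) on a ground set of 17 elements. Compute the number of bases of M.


Bases of U(8,17) are all 8-element subsets of the 17-element ground set.
Number of bases = C(17,8).
C(17,8) = 24310.

24310


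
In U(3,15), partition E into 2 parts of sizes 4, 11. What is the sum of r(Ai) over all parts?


r(Ai) = min(|Ai|, 3) for each part.
Sum = min(4,3) + min(11,3)
    = 3 + 3
    = 6.

6


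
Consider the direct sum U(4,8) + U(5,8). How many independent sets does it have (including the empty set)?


For a direct sum, |I(M1+M2)| = |I(M1)| * |I(M2)|.
|I(U(4,8))| = sum C(8,k) for k=0..4 = 163.
|I(U(5,8))| = sum C(8,k) for k=0..5 = 219.
Total = 163 * 219 = 35697.

35697


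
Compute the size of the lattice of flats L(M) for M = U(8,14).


Flats of U(8,14): every subset of size < 8 is a flat, plus E itself.
Count = (14 choose 0) + (14 choose 1) + (14 choose 2) + (14 choose 3) + (14 choose 4) + (14 choose 5) + (14 choose 6) + (14 choose 7) + 1
     = 1 + 14 + 91 + 364 + 1001 + 2002 + 3003 + 3432 + 1
     = 9909.

9909


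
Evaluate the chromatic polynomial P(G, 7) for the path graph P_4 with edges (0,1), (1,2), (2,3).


P(P_4, k) = k * (k-1)^(3).
P(7) = 7 * 6^3 = 7 * 216 = 1512.

1512


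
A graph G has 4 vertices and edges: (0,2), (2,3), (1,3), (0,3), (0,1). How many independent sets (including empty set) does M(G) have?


An independent set in a graphic matroid is an acyclic edge subset.
G has 4 vertices and 5 edges.
Enumerate all 2^5 = 32 subsets, checking for acyclicity.
Total independent sets = 24.

24


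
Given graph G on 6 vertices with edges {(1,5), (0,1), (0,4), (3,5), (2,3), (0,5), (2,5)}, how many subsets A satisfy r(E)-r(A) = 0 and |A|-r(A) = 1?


R(x,y) = sum over A in 2^E of x^(r(E)-r(A)) * y^(|A|-r(A)).
G has 6 vertices, 7 edges. r(E) = 5.
Enumerate all 2^7 = 128 subsets.
Count subsets with r(E)-r(A)=0 and |A|-r(A)=1: 6.

6


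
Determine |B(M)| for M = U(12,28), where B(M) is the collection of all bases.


Bases of U(12,28) are all 12-element subsets of the 28-element ground set.
Number of bases = C(28,12).
(28 choose 12) = 30421755.

30421755


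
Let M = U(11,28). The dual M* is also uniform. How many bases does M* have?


The dual of U(r,n) is U(n-r, n) = U(17,28).
Bases of U(17,28) are all (17)-element subsets.
|B(M*)| = C(28,17) = 28! / (17! * 11!) = 21474180.

21474180


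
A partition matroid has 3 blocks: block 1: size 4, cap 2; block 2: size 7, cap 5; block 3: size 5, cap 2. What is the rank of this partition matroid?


Rank of a partition matroid = sum of min(|Si|, ci) for each block.
= min(4,2) + min(7,5) + min(5,2)
= 2 + 5 + 2
= 9.

9


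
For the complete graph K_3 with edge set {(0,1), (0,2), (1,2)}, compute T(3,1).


T(K_3; x,y) = x^2 + x + y.
T(3,1) = 9 + 3 + 1 = 13.

13


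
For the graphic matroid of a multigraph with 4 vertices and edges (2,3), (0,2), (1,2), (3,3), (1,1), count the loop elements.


In a graphic matroid, a loop is a self-loop edge (u,u) with rank 0.
Examining all 5 edges for self-loops...
Self-loops found: (3,3), (1,1)
Number of loops = 2.

2


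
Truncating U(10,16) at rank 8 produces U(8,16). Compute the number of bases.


Truncating U(10,16) to rank 8 gives U(8,16).
Bases of U(8,16) are all 8-element subsets of 16 elements.
Number of bases = (16 choose 8) = 12870.

12870


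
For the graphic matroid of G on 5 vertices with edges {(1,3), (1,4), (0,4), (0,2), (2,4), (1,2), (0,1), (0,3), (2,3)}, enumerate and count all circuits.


A circuit in a graphic matroid = edge set of a simple cycle.
G has 5 vertices and 9 edges.
Enumerating all minimal edge subsets forming cycles...
Total circuits found: 22.

22


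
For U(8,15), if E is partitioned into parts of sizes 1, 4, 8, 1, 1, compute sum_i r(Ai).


r(Ai) = min(|Ai|, 8) for each part.
Sum = min(1,8) + min(4,8) + min(8,8) + min(1,8) + min(1,8)
    = 1 + 4 + 8 + 1 + 1
    = 15.

15


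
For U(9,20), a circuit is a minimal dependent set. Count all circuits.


In U(9,20), circuits are the (10)-element subsets.
Any set of 10 elements is dependent, and removing any one element gives
an independent set of size 9, so it is a minimal dependent set.
Number of circuits = (20 choose 10) = 184756.

184756


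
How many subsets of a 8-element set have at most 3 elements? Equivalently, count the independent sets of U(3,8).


Independent sets of U(3,8) are all subsets of size <= 3.
Count = C(8,0) + C(8,1) + C(8,2) + C(8,3)
     = 1 + 8 + 28 + 56
     = 93.

93


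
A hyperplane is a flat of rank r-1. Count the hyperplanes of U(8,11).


Hyperplanes of U(8,11) are flats of rank 7.
In a uniform matroid, these are exactly the (7)-element subsets.
Count = C(11,7) = 330.

330


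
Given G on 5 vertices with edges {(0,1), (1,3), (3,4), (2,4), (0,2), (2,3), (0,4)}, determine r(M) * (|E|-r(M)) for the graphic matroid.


r(M) = |V| - c = 5 - 1 = 4.
nullity = |E| - r(M) = 7 - 4 = 3.
Product = 4 * 3 = 12.

12


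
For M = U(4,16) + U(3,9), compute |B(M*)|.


(M1+M2)* = M1* + M2*.
M1* = U(12,16), bases: C(16,12) = 1820.
M2* = U(6,9), bases: C(9,6) = 84.
|B(M*)| = 1820 * 84 = 152880.

152880


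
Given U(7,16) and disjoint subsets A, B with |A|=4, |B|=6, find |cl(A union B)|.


|A union B| = 4 + 6 = 10 (disjoint).
In U(7,16), cl(S) = S if |S| < 7, else cl(S) = E.
Since 10 >= 7, cl(A union B) = E.
|cl(A union B)| = 16.

16


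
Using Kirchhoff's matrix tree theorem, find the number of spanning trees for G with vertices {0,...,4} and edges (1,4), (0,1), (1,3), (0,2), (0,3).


By Kirchhoff's matrix tree theorem, the number of spanning trees equals
the determinant of any cofactor of the Laplacian matrix L.
G has 5 vertices and 5 edges.
Computing the (4 x 4) cofactor determinant gives 3.

3


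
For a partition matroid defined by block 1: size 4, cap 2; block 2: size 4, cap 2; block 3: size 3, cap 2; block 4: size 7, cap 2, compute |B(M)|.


A basis picks exactly ci elements from block i.
Number of bases = product of C(|Si|, ci).
= C(4,2) * C(4,2) * C(3,2) * C(7,2)
= 6 * 6 * 3 * 21
= 2268.

2268


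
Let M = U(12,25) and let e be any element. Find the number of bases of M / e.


Contracting e from U(12,25) gives U(11,24).
Bases of U(11,24) = C(24,11) = 2496144.

2496144


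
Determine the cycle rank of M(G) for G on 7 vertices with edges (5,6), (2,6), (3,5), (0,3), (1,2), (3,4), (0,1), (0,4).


Cycle rank (nullity) = |E| - r(M) = |E| - (|V| - c).
|E| = 8, |V| = 7, c = 1.
Nullity = 8 - (7 - 1) = 8 - 6 = 2.

2


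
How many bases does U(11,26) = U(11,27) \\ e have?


Deleting e from U(11,27) gives U(11,26) since n > r.
Bases of U(11,26) = (26 choose 11) = 7726160.

7726160


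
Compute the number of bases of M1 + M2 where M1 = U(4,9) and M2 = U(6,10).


Bases of a direct sum M1 + M2: |B| = |B(M1)| * |B(M2)|.
|B(U(4,9))| = C(9,4) = 126.
|B(U(6,10))| = C(10,6) = 210.
Total bases = 126 * 210 = 26460.

26460


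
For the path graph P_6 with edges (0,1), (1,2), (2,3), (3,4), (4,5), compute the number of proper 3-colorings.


P(P_6, k) = k * (k-1)^(5).
P(3) = 3 * 2^5 = 3 * 32 = 96.

96


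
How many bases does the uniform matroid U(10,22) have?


Bases of U(10,22) are all 10-element subsets of the 22-element ground set.
Number of bases = C(22,10).
C(22,10) = 22! / (10! * 12!) = 646646.

646646


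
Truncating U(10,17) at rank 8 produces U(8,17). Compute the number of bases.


Truncating U(10,17) to rank 8 gives U(8,17).
Bases of U(8,17) are all 8-element subsets of 17 elements.
Number of bases = C(17,8) = 17! / (8! * 9!) = 24310.

24310


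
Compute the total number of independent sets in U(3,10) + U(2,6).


For a direct sum, |I(M1+M2)| = |I(M1)| * |I(M2)|.
|I(U(3,10))| = sum C(10,k) for k=0..3 = 176.
|I(U(2,6))| = sum C(6,k) for k=0..2 = 22.
Total = 176 * 22 = 3872.

3872


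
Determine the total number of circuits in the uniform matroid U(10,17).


In U(10,17), circuits are the (11)-element subsets.
Any set of 11 elements is dependent, and removing any one element gives
an independent set of size 10, so it is a minimal dependent set.
Number of circuits = C(17,11) = 17! / (11! * 6!) = 12376.

12376


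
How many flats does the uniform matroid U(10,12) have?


Flats of U(10,12): every subset of size < 10 is a flat, plus E itself.
Count = C(12,0) + C(12,1) + C(12,2) + C(12,3) + C(12,4) + C(12,5) + C(12,6) + C(12,7) + C(12,8) + C(12,9) + 1
     = 1 + 12 + 66 + 220 + 495 + 792 + 924 + 792 + 495 + 220 + 1
     = 4018.

4018


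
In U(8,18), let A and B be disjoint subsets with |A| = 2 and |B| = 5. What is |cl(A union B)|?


|A union B| = 2 + 5 = 7 (disjoint).
In U(8,18), cl(S) = S if |S| < 8, else cl(S) = E.
Since 7 < 8, cl(A union B) = A union B.
|cl(A union B)| = 7.

7


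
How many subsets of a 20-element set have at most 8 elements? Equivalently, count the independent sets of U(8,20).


Independent sets of U(8,20) are all subsets of size <= 8.
Count = (20 choose 0) + (20 choose 1) + (20 choose 2) + (20 choose 3) + (20 choose 4) + (20 choose 5) + (20 choose 6) + (20 choose 7) + (20 choose 8)
     = 1 + 20 + 190 + 1140 + 4845 + 15504 + 38760 + 77520 + 125970
     = 263950.

263950


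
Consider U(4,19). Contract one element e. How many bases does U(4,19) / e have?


Contracting e from U(4,19) gives U(3,18).
Bases of U(3,18) = C(18,3) = 18! / (3! * 15!) = 816.

816


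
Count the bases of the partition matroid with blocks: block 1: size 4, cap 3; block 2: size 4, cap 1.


A basis picks exactly ci elements from block i.
Number of bases = product of C(|Si|, ci).
= C(4,3) * C(4,1)
= 4 * 4
= 16.

16


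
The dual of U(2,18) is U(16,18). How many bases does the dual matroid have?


The dual of U(r,n) is U(n-r, n) = U(16,18).
Bases of U(16,18) are all (16)-element subsets.
|B(M*)| = (18 choose 16) = 153.

153


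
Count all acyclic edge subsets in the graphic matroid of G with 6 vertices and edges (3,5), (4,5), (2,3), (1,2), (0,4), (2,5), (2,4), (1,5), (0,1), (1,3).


An independent set in a graphic matroid is an acyclic edge subset.
G has 6 vertices and 10 edges.
Enumerate all 2^10 = 1024 subsets, checking for acyclicity.
Total independent sets = 454.

454


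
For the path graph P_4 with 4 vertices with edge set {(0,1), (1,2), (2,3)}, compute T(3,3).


A path on 4 vertices is a tree with 3 edges.
T(x,y) = x^(3) for any tree.
T(3,3) = 3^3 = 27.

27


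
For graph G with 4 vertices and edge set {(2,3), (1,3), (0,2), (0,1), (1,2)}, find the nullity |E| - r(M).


Cycle rank (nullity) = |E| - r(M) = |E| - (|V| - c).
|E| = 5, |V| = 4, c = 1.
Nullity = 5 - (4 - 1) = 5 - 3 = 2.

2


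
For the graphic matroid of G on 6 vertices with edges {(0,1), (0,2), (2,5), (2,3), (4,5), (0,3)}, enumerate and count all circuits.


A circuit in a graphic matroid = edge set of a simple cycle.
G has 6 vertices and 6 edges.
Enumerating all minimal edge subsets forming cycles...
Total circuits found: 1.

1


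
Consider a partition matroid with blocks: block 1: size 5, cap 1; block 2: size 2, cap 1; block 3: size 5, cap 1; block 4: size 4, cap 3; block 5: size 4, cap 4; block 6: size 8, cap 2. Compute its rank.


Rank of a partition matroid = sum of min(|Si|, ci) for each block.
= min(5,1) + min(2,1) + min(5,1) + min(4,3) + min(4,4) + min(8,2)
= 1 + 1 + 1 + 3 + 4 + 2
= 12.

12


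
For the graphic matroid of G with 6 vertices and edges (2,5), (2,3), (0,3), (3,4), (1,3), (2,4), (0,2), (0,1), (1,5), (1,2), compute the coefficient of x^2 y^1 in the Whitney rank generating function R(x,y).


R(x,y) = sum over A in 2^E of x^(r(E)-r(A)) * y^(|A|-r(A)).
G has 6 vertices, 10 edges. r(E) = 5.
Enumerate all 2^10 = 1024 subsets.
Count subsets with r(E)-r(A)=2 and |A|-r(A)=1: 49.

49


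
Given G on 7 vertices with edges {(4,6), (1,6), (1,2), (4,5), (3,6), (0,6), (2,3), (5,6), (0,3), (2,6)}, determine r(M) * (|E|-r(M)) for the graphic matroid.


r(M) = |V| - c = 7 - 1 = 6.
nullity = |E| - r(M) = 10 - 6 = 4.
Product = 6 * 4 = 24.

24


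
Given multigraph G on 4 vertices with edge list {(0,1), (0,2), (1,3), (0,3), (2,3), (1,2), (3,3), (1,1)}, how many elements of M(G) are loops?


In a graphic matroid, a loop is a self-loop edge (u,u) with rank 0.
Examining all 8 edges for self-loops...
Self-loops found: (3,3), (1,1)
Number of loops = 2.

2


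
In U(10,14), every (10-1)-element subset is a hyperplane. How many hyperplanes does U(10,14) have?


Hyperplanes of U(10,14) are flats of rank 9.
In a uniform matroid, these are exactly the (9)-element subsets.
Count = C(14,9) = 2002.

2002


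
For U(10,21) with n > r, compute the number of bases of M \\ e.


Deleting e from U(10,21) gives U(10,20) since n > r.
Bases of U(10,20) = (20 choose 10) = 184756.

184756


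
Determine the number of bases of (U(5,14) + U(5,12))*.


(M1+M2)* = M1* + M2*.
M1* = U(9,14), bases: C(14,9) = 2002.
M2* = U(7,12), bases: C(12,7) = 792.
|B(M*)| = 2002 * 792 = 1585584.

1585584


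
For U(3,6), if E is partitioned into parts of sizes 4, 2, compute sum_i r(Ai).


r(Ai) = min(|Ai|, 3) for each part.
Sum = min(4,3) + min(2,3)
    = 3 + 2
    = 5.

5


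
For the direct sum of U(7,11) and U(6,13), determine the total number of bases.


Bases of a direct sum M1 + M2: |B| = |B(M1)| * |B(M2)|.
|B(U(7,11))| = C(11,7) = 330.
|B(U(6,13))| = C(13,6) = 1716.
Total bases = 330 * 1716 = 566280.

566280


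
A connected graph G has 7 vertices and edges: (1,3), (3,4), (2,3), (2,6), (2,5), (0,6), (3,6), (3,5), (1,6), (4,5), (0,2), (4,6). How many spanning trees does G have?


By Kirchhoff's matrix tree theorem, the number of spanning trees equals
the determinant of any cofactor of the Laplacian matrix L.
G has 7 vertices and 12 edges.
Computing the (6 x 6) cofactor determinant gives 278.

278
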